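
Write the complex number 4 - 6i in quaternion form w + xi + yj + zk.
4 - 6i + 0j + 0k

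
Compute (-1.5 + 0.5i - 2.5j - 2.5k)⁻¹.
-0.1 - 0.0333i + 0.1667j + 0.1667k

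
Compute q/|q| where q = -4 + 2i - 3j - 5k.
-0.5443 + 0.2722i - 0.4082j - 0.6804k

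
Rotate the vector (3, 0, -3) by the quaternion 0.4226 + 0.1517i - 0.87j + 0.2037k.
(0.23, 1.173, 4.071)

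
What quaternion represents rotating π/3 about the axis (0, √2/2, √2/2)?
0.866 + 0.3536j + 0.3536k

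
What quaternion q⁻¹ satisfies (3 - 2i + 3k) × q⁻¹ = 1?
0.1364 + 0.0909i - 0.1364k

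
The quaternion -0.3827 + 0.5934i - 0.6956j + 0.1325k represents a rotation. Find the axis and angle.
axis = (0.6423, -0.7529, 0.1434), θ = 5π/4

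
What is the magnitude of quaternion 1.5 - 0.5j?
1.581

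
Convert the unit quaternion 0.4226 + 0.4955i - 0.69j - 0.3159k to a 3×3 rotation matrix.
[[-0.1518, -0.4168, -0.8962], [-0.9508, 0.3094, 0.0171], [0.2701, 0.8547, -0.4432]]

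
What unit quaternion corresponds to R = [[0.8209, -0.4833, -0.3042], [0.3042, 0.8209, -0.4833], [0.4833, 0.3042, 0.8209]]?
0.9304 + 0.2116i - 0.2116j + 0.2116k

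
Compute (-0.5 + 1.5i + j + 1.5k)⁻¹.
-0.087 - 0.2609i - 0.1739j - 0.2609k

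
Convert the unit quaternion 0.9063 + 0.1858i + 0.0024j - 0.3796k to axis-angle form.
axis = (0.4396, 0.0057, -0.8982), θ = 50°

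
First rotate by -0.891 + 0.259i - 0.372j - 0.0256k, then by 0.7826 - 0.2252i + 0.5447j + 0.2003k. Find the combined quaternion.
-0.4312 + 0.4639i - 0.7303j - 0.2558k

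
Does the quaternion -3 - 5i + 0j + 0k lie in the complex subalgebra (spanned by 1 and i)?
Yes. The quaternion -3 - 5i has j- and k-coefficients y = z = 0, so it lies in the complex subalgebra spanned by 1 and i.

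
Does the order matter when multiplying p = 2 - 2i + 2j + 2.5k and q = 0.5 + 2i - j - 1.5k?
Yes: pq = 10.75 + 2.5i + j - 3.75k ≠ 10.75 + 3.5i - 3j + 0.25k = qp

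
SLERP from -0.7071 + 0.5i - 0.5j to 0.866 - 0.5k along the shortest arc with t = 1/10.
-0.754 + 0.4627i - 0.4627j + 0.0576k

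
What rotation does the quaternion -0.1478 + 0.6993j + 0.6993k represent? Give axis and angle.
axis = (0, √2/2, √2/2), θ = 197°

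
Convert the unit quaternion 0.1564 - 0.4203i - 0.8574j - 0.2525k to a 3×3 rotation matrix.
[[-0.5978, 0.7997, -0.0559], [0.6417, 0.5192, 0.5645], [0.4804, 0.3015, -0.8236]]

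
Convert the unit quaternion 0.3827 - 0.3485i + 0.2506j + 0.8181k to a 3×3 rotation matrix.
[[-0.4642, -0.8008, -0.3784], [0.4515, -0.5815, 0.6768], [-0.762, 0.1433, 0.6315]]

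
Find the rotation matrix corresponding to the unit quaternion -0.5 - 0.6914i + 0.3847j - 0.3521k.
[[0.4561, -0.8841, 0.1022], [-0.1799, -0.204, -0.9623], [0.8716, 0.4205, -0.2521]]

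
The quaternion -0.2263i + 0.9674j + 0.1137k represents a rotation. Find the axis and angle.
axis = (-0.2263, 0.9674, 0.1137), θ = π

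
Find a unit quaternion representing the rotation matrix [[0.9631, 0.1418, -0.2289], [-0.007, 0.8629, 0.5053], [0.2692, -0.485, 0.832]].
0.9563 - 0.2589i - 0.1302j - 0.0389k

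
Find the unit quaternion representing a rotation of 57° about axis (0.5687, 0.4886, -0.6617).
0.8788 + 0.2714i + 0.2331j - 0.3157k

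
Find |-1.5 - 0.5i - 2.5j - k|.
3.122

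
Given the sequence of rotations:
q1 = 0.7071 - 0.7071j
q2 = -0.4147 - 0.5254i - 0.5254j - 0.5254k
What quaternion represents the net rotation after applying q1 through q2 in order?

q2 · q1 = -0.6647 - 0.743i - 0.0783j
-0.6647 - 0.743i - 0.0783j


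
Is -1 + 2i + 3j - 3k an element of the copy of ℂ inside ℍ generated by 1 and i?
No. The quaternion -1 + 2i + 3j - 3k has j-coefficient y = 3 and k-coefficient z = -3, not both zero, so it does not lie in the complex subalgebra spanned by 1 and i.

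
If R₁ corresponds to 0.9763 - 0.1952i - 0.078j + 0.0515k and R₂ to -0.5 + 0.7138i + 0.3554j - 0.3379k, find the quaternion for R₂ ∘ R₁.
-0.3037 + 0.7864i + 0.4152j - 0.3419k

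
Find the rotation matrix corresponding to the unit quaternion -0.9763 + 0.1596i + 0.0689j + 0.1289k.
[[0.9573, 0.2737, -0.0934], [-0.2297, 0.9158, 0.3294], [0.1757, -0.2939, 0.9396]]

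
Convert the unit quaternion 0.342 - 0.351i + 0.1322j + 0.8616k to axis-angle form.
axis = (-0.3735, 0.1407, 0.9169), θ = 140°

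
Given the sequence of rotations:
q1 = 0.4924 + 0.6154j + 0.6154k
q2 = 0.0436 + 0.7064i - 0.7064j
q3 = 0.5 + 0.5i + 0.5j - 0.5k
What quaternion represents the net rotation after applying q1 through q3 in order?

q2 · q1 = 0.4562 - 0.0869i - 0.7557j + 0.4616k
q3 · q2 · q1 = 0.8802 + 0.0376i - 0.3371j - 0.3317k
0.8802 + 0.0376i - 0.3371j - 0.3317k


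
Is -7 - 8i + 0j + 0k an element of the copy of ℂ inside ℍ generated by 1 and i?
Yes. The quaternion -7 - 8i has j- and k-coefficients y = z = 0, so it lies in the complex subalgebra spanned by 1 and i.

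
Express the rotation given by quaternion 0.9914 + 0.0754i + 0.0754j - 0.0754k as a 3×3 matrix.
[[0.9773, 0.1609, 0.1381], [-0.1381, 0.9773, -0.1609], [-0.1609, 0.1381, 0.9773]]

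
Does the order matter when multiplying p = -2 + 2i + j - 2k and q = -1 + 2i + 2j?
Yes: pq = -4 - 2i - 9j + 4k ≠ -4 - 10i - j = qp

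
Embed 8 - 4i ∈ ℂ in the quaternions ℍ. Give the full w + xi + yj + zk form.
8 - 4i + 0j + 0k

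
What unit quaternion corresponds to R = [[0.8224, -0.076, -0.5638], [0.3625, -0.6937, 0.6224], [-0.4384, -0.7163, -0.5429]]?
-0.3827 + 0.8745i + 0.0819j - 0.2865k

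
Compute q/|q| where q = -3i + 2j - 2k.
-0.7276i + 0.4851j - 0.4851k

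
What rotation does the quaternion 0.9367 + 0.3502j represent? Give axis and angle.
axis = (0, 1, 0), θ = 41°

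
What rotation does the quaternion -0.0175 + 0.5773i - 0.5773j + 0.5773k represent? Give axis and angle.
axis = (√3/3, -√3/3, √3/3), θ = 182°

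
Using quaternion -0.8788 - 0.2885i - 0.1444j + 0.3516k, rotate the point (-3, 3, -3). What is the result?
(-0.182, 5.189, 0.211)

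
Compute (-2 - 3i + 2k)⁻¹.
-0.1176 + 0.1765i - 0.1176k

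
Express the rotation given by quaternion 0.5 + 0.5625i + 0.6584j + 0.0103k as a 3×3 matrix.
[[0.1328, 0.7304, 0.67], [0.751, 0.367, -0.5489], [-0.6468, 0.5761, -0.4998]]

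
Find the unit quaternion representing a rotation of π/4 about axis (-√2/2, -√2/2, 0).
0.9239 - 0.2706i - 0.2706j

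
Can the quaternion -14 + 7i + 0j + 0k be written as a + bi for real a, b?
Yes. The quaternion -14 + 7i has j- and k-coefficients y = z = 0, so it lies in the complex subalgebra spanned by 1 and i.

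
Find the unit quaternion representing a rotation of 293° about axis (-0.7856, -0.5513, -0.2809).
-0.8339 - 0.4336i - 0.3043j - 0.155k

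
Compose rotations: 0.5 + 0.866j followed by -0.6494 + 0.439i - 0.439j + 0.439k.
0.0555 - 0.1607i - 0.7819j + 0.5997k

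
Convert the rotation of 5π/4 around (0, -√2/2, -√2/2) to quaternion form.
-0.3827 - 0.6533j - 0.6533k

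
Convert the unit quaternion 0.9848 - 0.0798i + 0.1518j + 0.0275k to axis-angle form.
axis = (-0.4594, 0.874, 0.1583), θ = 20°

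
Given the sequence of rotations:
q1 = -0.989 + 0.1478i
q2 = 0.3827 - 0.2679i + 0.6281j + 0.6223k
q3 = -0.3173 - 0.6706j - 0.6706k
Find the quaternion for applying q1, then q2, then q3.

q2 · q1 = -0.3389 + 0.3215i - 0.5292j - 0.7083k
q3 · q2 · q1 = -0.7223 + 0.0181i + 0.1796j + 0.6676k
-0.7223 + 0.0181i + 0.1796j + 0.6676k


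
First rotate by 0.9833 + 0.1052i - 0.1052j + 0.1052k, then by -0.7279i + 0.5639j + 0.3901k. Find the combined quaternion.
0.0949 - 0.6154i + 0.6721j + 0.4008k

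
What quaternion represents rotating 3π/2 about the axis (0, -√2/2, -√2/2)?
-0.7071 - 0.5j - 0.5k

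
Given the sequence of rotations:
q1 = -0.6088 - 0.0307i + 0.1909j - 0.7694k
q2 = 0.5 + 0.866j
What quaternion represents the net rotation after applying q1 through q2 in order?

q2 · q1 = -0.4697 - 0.6817i - 0.4318j - 0.3581k
-0.4697 - 0.6817i - 0.4318j - 0.3581k


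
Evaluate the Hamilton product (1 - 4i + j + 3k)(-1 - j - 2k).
6 + 5i - 10j - k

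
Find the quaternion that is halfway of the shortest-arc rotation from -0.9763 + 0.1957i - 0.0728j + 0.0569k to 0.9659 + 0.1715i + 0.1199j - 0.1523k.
-0.9894 + 0.0123i - 0.0982j + 0.1066k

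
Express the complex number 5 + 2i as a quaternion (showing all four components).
5 + 2i + 0j + 0k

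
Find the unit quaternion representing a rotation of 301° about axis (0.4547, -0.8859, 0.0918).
-0.8704 + 0.2239i - 0.4362j + 0.0452k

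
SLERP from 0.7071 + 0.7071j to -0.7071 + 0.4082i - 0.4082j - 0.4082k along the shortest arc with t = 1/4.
0.7375 - 0.1094i + 0.6574j + 0.1094k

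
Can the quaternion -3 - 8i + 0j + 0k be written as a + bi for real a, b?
Yes. The quaternion -3 - 8i has j- and k-coefficients y = z = 0, so it lies in the complex subalgebra spanned by 1 and i.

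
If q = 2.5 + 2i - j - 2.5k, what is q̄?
2.5 - 2i + j + 2.5k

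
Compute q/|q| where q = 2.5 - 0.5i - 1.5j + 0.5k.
0.8333 - 0.1667i - 0.5j + 0.1667k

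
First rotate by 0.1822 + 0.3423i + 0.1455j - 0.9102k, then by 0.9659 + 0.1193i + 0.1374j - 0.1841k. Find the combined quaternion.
-0.0524 + 0.2541i + 0.2111j - 0.9424k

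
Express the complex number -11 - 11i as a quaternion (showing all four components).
-11 - 11i + 0j + 0k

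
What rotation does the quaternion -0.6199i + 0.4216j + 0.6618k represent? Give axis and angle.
axis = (-0.6199, 0.4216, 0.6618), θ = π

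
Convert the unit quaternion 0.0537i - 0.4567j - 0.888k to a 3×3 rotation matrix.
[[-0.9942, -0.049, -0.0954], [-0.049, -0.5829, 0.8111], [-0.0954, 0.8111, 0.5771]]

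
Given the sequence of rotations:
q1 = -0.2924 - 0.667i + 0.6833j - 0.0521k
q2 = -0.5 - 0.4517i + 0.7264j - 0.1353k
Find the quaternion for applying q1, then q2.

q2 · q1 = -0.6585 + 0.5202i - 0.4873j + 0.2415k
-0.6585 + 0.5202i - 0.4873j + 0.2415k


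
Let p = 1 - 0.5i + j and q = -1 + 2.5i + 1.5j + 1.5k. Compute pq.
-1.25 + 4.5i + 1.25j - 1.75k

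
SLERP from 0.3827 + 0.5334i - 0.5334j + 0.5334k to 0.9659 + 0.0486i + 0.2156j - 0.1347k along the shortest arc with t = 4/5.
0.9801 + 0.1906i + 0.0487j + 0.0246k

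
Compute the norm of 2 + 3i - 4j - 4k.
√45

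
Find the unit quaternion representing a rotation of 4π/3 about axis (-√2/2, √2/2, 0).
-0.5 - 0.6124i + 0.6124j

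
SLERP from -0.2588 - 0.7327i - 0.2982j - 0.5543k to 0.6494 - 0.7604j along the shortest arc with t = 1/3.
0.0949 - 0.6208i - 0.6205j - 0.4696k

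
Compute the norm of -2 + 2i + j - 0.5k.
3.041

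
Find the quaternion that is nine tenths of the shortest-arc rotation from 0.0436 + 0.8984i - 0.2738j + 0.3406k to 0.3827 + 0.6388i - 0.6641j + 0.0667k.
0.3539 + 0.6794i - 0.6354j + 0.0974k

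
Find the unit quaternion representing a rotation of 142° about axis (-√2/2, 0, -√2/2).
0.3256 - 0.6686i - 0.6686k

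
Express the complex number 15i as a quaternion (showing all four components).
0 + 15i + 0j + 0k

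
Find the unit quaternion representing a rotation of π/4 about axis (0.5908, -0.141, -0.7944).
0.9239 + 0.2261i - 0.054j - 0.304k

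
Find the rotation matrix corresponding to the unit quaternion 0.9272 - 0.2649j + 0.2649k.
[[0.7193, -0.4912, -0.4912], [0.4912, 0.8597, -0.1403], [0.4912, -0.1403, 0.8597]]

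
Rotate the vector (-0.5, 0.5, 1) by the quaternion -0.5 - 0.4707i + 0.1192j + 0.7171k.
(-0.463, -0.121, 1.127)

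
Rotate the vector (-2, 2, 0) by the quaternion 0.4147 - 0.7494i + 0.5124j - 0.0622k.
(-2.367, 1.377, -0.707)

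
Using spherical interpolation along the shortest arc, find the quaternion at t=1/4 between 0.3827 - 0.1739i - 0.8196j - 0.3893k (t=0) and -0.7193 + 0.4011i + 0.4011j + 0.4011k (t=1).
0.4847 - 0.2399i - 0.7369j - 0.4057k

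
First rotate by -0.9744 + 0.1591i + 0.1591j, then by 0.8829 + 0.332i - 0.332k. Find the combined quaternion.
-0.9131 - 0.1302i + 0.0876j + 0.3763k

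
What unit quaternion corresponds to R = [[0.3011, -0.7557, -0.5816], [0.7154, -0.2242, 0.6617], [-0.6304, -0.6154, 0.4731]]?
0.6225 - 0.5129i + 0.0196j + 0.5908k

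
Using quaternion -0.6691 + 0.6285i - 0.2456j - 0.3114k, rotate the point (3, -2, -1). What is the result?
(3.57, -0.702, -0.873)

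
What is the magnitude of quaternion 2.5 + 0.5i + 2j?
3.24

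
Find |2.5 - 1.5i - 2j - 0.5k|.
3.571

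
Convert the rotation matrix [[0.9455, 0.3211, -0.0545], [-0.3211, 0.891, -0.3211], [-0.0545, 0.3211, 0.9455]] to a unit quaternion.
0.9724 + 0.1651i - 0.1651k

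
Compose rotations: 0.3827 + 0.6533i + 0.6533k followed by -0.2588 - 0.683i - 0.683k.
0.7934 - 0.4305i - 0.4305k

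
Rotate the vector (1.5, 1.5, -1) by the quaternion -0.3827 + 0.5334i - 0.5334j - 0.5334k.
(-1.512, -1.426, -1.087)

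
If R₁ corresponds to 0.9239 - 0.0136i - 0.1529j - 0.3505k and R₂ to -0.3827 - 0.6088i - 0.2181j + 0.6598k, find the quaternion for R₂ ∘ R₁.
-0.1639 - 0.3799i - 0.3653j + 0.8338k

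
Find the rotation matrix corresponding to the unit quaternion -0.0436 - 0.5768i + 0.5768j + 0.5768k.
[[-0.3308, -0.6151, -0.7157], [-0.7157, -0.3308, 0.6151], [-0.6151, 0.7157, -0.3308]]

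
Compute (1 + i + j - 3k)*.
1 - i - j + 3k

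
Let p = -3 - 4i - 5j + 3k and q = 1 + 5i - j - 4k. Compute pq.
24 + 4i - 3j + 44k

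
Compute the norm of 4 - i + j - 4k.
√34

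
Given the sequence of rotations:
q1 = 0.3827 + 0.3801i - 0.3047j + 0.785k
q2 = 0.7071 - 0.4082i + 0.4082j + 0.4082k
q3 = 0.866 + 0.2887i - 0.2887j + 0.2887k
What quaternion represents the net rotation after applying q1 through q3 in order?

q2 · q1 = 0.2297 + 0.5574i + 0.4164j + 0.6805k
q3 · q2 · q1 = -0.0382 + 0.2323i + 0.2587j + 0.9368k
-0.0382 + 0.2323i + 0.2587j + 0.9368k


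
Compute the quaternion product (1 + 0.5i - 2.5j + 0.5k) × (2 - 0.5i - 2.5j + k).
-4.5 - 0.75i - 8.25j - 0.5k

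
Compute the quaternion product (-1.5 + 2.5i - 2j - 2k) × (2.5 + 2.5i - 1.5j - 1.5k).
-16 + 2.5i - 4j - 1.5k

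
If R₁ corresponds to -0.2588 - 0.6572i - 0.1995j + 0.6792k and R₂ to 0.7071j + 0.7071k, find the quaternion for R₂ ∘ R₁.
-0.3392 + 0.6213i - 0.6477j + 0.2817k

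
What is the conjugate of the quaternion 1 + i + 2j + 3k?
1 - i - 2j - 3k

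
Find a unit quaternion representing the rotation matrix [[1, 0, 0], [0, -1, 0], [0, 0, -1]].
i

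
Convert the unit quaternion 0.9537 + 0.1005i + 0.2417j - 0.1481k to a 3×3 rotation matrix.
[[0.8393, 0.3311, 0.4313], [-0.2339, 0.9359, -0.2633], [-0.4908, 0.1201, 0.863]]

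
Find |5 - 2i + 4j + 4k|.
√61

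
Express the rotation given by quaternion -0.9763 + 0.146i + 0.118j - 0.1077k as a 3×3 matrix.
[[0.949, -0.1758, -0.2619], [0.2448, 0.9342, 0.2597], [0.199, -0.3105, 0.9295]]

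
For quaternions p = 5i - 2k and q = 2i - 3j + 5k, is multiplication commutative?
No: pq = -6i - 29j - 15k ≠ 6i + 29j + 15k = qp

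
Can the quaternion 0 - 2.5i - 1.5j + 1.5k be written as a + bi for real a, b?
No. The quaternion -2.5i - 1.5j + 1.5k has j-coefficient y = -1.5 and k-coefficient z = 1.5, not both zero, so it does not lie in the complex subalgebra spanned by 1 and i.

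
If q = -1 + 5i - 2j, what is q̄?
-1 - 5i + 2j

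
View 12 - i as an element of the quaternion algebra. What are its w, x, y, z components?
12 - i + 0j + 0k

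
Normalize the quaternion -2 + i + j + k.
-0.7559 + 0.378i + 0.378j + 0.378k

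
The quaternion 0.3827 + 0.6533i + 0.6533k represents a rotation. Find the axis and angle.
axis = (√2/2, 0, √2/2), θ = 3π/4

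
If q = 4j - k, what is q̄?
-4j + k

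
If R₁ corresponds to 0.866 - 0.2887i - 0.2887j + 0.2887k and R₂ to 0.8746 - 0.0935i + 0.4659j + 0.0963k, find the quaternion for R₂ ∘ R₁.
0.8371 - 0.1712i + 0.1502j + 0.4974k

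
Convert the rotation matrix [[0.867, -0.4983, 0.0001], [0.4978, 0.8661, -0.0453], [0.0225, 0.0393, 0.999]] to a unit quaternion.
0.9659 + 0.0219i - 0.0058j + 0.2578k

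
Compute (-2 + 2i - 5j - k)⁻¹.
-0.0588 - 0.0588i + 0.1471j + 0.0294k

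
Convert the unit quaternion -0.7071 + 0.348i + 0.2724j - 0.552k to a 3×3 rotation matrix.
[[0.2422, -0.591, -0.7694], [0.9702, 0.1484, 0.1914], [0.001, -0.7929, 0.6094]]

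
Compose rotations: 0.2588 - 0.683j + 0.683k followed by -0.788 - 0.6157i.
-0.2039 - 0.1593i + 0.9587j - 0.1177k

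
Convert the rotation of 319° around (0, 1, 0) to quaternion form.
-0.9367 + 0.3502j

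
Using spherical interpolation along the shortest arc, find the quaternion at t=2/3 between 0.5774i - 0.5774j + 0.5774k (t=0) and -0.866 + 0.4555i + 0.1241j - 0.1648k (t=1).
-0.724 + 0.6546i - 0.17j + 0.136k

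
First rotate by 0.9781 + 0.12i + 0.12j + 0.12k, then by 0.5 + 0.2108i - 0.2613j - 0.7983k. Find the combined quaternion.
0.5909 + 0.3306i - 0.3167j - 0.6642k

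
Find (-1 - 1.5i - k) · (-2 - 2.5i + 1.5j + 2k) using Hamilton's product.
0.25 + 7i + 4j - 2.25k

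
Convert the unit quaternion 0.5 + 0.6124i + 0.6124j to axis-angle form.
axis = (√2/2, √2/2, 0), θ = 2π/3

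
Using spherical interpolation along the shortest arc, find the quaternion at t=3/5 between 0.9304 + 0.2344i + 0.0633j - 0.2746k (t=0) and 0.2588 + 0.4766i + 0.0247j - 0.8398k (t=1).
0.5954 + 0.4227i + 0.0452j - 0.6818k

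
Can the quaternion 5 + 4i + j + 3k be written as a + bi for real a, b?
No. The quaternion 5 + 4i + j + 3k has j-coefficient y = 1 and k-coefficient z = 3, not both zero, so it does not lie in the complex subalgebra spanned by 1 and i.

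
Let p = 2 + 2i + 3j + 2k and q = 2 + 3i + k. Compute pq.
-4 + 13i + 10j - 3k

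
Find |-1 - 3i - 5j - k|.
6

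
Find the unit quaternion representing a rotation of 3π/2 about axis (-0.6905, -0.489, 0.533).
-0.7071 - 0.4883i - 0.3458j + 0.3769k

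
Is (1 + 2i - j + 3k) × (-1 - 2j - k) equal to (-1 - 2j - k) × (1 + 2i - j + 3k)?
No: pq = 5i + j - 8k ≠ -9i - 3j = qp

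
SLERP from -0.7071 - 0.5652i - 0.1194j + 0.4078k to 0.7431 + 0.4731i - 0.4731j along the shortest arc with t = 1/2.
-0.7782 - 0.5572i + 0.1898j + 0.2188k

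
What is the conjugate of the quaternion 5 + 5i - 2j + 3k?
5 - 5i + 2j - 3k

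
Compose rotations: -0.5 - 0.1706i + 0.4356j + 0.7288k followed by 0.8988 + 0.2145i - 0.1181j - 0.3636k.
-0.0964 - 0.1883i + 0.3563j + 0.9101k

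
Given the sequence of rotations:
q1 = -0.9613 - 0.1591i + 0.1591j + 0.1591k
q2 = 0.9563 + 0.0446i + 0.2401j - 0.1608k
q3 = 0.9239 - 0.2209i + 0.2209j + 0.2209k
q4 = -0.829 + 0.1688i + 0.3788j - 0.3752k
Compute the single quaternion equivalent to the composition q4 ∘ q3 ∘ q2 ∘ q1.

q2 · q1 = -0.9248 - 0.1312i - 0.0602j + 0.352k
q3 · q2 · q1 = -0.9479 + 0.1741i - 0.2111j + 0.1632k
q4 · q3 · q2 · q1 = 0.8976 - 0.3217i - 0.2769j + 0.1188k
0.8976 - 0.3217i - 0.2769j + 0.1188k


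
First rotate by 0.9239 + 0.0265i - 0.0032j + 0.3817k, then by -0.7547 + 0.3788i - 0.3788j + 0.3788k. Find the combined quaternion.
-0.8531 + 0.1866i - 0.4821j + 0.0707k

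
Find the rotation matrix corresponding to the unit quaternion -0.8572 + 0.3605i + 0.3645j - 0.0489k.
[[0.7295, 0.179, -0.6602], [0.3466, 0.7353, 0.5824], [0.5896, -0.6537, 0.4744]]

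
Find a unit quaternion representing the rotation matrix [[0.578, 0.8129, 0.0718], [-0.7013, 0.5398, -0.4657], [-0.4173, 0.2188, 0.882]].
0.866 + 0.1976i + 0.1412j - 0.4371k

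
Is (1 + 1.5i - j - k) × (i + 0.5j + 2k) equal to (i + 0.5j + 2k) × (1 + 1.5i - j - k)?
No: pq = 1 - 0.5i - 3.5j + 3.75k ≠ 1 + 2.5i + 4.5j + 0.25k = qp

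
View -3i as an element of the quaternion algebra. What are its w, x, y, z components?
0 - 3i + 0j + 0k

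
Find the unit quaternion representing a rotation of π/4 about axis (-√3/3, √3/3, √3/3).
0.9239 - 0.2209i + 0.2209j + 0.2209k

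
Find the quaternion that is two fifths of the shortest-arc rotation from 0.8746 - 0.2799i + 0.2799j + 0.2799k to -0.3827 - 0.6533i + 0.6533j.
0.477 - 0.601i + 0.601j + 0.2235k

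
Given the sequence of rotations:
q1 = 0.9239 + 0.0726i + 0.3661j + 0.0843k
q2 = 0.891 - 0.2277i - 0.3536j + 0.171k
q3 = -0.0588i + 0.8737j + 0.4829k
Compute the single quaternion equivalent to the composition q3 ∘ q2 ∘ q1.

q2 · q1 = 0.9548 - 0.2381i + 0.0311j + 0.1754k
q3 · q2 · q1 = -0.1259 + 0.0821i + 0.7295j + 0.6673k
-0.1259 + 0.0821i + 0.7295j + 0.6673k


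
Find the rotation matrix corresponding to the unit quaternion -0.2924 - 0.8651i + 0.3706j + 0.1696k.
[[0.6678, -0.542, -0.5102], [-0.7404, -0.5543, -0.3802], [-0.0767, 0.6316, -0.7715]]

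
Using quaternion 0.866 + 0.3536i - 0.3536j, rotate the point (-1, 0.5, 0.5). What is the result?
(-1.181, 0.319, -0.056)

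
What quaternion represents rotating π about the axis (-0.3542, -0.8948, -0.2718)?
-0.3542i - 0.8948j - 0.2718k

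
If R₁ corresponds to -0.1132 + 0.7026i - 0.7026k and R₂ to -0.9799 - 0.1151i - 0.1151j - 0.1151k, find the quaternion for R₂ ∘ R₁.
0.1109 - 0.5946i - 0.1487j + 0.7824k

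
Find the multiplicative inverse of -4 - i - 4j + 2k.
-0.1081 + 0.027i + 0.1081j - 0.0541k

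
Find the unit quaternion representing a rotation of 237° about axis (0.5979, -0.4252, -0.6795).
-0.4772 + 0.5254i - 0.3737j - 0.5972k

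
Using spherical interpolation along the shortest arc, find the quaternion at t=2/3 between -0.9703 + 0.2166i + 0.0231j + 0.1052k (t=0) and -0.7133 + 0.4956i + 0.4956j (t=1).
-0.8364 + 0.4194i + 0.351j + 0.0372k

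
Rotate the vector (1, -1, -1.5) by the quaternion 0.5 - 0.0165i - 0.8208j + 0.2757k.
(0.994, 0.109, 1.803)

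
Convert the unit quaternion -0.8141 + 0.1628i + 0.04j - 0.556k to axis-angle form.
axis = (0.2803, 0.0689, -0.9574), θ = 289°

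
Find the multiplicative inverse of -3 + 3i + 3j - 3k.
-0.0833 - 0.0833i - 0.0833j + 0.0833k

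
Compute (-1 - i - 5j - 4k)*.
-1 + i + 5j + 4k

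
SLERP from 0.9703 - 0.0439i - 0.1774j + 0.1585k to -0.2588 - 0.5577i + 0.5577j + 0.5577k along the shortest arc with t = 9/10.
0.3807 + 0.5287i - 0.5589j - 0.513k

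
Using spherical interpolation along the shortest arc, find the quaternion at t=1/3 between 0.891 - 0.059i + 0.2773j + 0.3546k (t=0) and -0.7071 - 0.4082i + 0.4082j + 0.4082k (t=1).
0.9858 + 0.126i + 0.0427j + 0.1024k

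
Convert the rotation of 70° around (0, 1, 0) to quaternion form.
0.8192 + 0.5736j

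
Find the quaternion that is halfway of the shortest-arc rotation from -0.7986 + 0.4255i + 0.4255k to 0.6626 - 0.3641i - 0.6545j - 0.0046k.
-0.7957 + 0.43i + 0.3564j + 0.2342k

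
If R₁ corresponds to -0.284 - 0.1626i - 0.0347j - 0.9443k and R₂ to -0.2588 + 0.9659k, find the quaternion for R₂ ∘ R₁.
0.9856 + 0.0756i - 0.1481j - 0.0299k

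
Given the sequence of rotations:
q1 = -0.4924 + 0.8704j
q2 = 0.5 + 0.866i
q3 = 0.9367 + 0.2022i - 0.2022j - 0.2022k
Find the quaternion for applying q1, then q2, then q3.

q2 · q1 = -0.2462 - 0.4264i + 0.4352j + 0.7538k
q3 · q2 · q1 = 0.096 - 0.5136i + 0.3912j + 0.7576k
0.096 - 0.5136i + 0.3912j + 0.7576k


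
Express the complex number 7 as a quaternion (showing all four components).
7 + 0i + 0j + 0k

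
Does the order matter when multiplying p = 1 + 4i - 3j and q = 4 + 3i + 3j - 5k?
Yes: pq = 1 + 34i + 11j + 16k ≠ 1 + 4i - 29j - 26k = qp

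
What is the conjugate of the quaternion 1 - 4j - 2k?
1 + 4j + 2k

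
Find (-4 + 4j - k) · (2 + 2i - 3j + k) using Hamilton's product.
5 - 7i + 18j - 14k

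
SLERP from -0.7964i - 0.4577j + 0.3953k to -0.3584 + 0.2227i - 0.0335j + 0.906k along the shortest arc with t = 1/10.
-0.05 - 0.736i - 0.4455j + 0.5072k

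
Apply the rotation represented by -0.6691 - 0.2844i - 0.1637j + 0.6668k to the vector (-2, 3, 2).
(2.522, 0.248, 3.253)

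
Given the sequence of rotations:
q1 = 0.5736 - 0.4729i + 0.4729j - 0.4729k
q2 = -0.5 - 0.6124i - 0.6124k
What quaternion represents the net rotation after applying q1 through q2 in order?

q2 · q1 = -0.866 + 0.1748i - 0.2364j - 0.4044k
-0.866 + 0.1748i - 0.2364j - 0.4044k


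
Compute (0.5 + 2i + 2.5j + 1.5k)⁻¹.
0.0392 - 0.1569i - 0.1961j - 0.1176k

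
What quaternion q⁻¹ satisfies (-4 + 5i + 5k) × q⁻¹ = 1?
-0.0606 - 0.0758i - 0.0758k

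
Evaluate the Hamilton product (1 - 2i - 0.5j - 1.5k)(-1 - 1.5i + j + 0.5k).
-2.75 + 1.75i + 4.75j - 0.75k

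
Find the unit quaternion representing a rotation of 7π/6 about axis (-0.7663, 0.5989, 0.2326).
-0.2588 - 0.7402i + 0.5785j + 0.2247k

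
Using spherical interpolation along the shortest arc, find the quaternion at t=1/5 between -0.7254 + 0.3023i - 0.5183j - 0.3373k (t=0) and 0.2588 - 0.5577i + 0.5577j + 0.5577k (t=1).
-0.6473 + 0.3649i - 0.5413j - 0.3935k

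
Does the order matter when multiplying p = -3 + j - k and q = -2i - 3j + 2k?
Yes: pq = 5 + 5i + 11j - 4k ≠ 5 + 7i + 7j - 8k = qp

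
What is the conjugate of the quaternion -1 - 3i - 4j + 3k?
-1 + 3i + 4j - 3k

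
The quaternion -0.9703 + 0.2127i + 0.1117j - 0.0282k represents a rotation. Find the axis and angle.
axis = (0.8793, 0.4618, -0.1166), θ = 332°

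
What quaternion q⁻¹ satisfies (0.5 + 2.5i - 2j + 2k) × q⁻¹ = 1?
0.0345 - 0.1724i + 0.1379j - 0.1379k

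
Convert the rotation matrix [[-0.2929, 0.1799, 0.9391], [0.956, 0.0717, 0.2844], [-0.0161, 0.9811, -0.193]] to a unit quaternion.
0.3827 + 0.4551i + 0.624j + 0.507k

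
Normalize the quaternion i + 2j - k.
0.4082i + 0.8165j - 0.4082k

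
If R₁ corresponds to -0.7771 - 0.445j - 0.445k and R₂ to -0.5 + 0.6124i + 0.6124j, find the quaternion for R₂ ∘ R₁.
0.6611 - 0.7484i + 0.0191j - 0.05k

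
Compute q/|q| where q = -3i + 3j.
-0.7071i + 0.7071j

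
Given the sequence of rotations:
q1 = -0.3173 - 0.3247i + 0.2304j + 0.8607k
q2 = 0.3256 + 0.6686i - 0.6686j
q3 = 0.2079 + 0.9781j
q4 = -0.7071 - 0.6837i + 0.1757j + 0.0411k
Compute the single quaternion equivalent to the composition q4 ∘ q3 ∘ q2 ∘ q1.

q2 · q1 = 0.2678 - 0.8933i - 0.2883j + 0.2172k
q3 · q2 · q1 = 0.3377 + 0.0267i + 0.202j + 0.9189k
q4 · q3 · q2 · q1 = -0.2938 - 0.0966i + 0.5458j - 0.7787k
-0.2938 - 0.0966i + 0.5458j - 0.7787k


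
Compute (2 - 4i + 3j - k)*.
2 + 4i - 3j + k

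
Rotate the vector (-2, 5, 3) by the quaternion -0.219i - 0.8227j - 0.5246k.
(4.299, 3.637, 2.508)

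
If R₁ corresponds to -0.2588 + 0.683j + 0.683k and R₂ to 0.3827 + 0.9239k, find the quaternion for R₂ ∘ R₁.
-0.7301 - 0.631i + 0.2614j + 0.0223k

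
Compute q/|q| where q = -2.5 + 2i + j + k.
-0.7143 + 0.5714i + 0.2857j + 0.2857k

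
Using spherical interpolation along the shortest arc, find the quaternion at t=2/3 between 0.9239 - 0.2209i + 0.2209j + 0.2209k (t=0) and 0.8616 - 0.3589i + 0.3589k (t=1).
0.8915 - 0.316i + 0.0746j + 0.316k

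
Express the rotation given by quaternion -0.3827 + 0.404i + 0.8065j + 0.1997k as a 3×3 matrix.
[[-0.3806, 0.8045, -0.4559], [0.4988, 0.5938, 0.6313], [0.7787, 0.0129, -0.6273]]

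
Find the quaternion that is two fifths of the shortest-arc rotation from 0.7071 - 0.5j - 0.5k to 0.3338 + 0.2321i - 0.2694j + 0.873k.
0.367 - 0.1317i - 0.2406j - 0.8889k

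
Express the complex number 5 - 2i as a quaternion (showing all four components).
5 - 2i + 0j + 0k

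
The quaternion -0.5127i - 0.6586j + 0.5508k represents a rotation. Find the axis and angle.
axis = (-0.5127, -0.6586, 0.5508), θ = π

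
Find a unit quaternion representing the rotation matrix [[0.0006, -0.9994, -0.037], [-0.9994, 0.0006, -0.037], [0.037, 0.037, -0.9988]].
-0.0262 - 0.7069i + 0.7069j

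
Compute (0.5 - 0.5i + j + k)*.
0.5 + 0.5i - j - k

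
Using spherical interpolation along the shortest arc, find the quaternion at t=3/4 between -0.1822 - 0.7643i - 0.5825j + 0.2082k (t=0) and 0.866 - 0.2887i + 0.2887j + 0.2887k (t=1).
-0.8571 - 0.0217i - 0.4801j - 0.1855k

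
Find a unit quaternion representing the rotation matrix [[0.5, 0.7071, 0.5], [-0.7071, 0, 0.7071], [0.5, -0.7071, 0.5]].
0.7071 - 0.5i - 0.5k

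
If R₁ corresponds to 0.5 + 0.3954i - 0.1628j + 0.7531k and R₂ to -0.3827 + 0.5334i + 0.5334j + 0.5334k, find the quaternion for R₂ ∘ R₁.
-0.7171 + 0.6039i + 0.1382j - 0.3193k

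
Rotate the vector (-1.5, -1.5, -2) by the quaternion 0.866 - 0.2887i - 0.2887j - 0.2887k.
(-1.333, -1.833, -1.833)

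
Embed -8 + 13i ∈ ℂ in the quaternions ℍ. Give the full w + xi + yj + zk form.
-8 + 13i + 0j + 0k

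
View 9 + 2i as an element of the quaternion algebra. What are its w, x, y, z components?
9 + 2i + 0j + 0k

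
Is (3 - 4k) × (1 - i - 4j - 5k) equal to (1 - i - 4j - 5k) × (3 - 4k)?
No: pq = -17 - 19i - 8j - 19k ≠ -17 + 13i - 16j - 19k = qp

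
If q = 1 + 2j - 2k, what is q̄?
1 - 2j + 2k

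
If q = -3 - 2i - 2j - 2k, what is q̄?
-3 + 2i + 2j + 2k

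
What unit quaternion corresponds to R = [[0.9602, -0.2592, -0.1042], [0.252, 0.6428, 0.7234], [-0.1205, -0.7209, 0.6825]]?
0.9063 - 0.3984i + 0.0045j + 0.141k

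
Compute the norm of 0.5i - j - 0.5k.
1.225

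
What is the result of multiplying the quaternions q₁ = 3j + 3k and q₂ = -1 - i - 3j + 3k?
18i - 6j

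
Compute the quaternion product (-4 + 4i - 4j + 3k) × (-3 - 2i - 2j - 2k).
18 + 10i + 22j - 17k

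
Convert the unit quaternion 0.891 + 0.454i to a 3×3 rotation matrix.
[[1, 0, 0], [0, 0.5878, -0.809], [0, 0.809, 0.5878]]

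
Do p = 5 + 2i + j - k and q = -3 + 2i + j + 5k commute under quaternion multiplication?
No: pq = -15 + 10i - 10j + 28k ≠ -15 - 2i + 14j + 28k = qp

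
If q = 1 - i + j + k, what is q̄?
1 + i - j - k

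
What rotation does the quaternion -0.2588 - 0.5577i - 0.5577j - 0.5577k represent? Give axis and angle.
axis = (-√3/3, -√3/3, -√3/3), θ = 7π/6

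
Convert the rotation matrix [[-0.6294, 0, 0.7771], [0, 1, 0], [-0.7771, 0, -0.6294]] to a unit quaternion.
0.4305 + 0.9026j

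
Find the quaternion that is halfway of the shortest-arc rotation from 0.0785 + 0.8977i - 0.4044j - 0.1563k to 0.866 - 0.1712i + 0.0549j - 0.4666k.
-0.5474 + 0.7429i - 0.3192j + 0.2157k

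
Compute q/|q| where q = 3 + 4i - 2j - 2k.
0.5222 + 0.6963i - 0.3482j - 0.3482k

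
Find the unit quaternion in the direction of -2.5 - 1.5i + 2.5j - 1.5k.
-0.6063 - 0.3638i + 0.6063j - 0.3638k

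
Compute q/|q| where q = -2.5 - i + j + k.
-0.822 - 0.3288i + 0.3288j + 0.3288k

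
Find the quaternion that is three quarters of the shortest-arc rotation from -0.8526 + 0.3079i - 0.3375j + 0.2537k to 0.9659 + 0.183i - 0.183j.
-0.9945 - 0.0588i + 0.0507j + 0.07k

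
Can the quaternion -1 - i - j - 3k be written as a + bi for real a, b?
No. The quaternion -1 - i - j - 3k has j-coefficient y = -1 and k-coefficient z = -3, not both zero, so it does not lie in the complex subalgebra spanned by 1 and i.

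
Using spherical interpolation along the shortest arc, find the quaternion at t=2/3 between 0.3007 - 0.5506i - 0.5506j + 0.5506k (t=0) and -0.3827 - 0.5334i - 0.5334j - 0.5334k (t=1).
-0.1745 - 0.6841i - 0.6841j - 0.1834k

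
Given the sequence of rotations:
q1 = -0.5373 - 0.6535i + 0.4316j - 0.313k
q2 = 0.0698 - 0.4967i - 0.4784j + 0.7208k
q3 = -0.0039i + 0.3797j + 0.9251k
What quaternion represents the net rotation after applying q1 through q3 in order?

q2 · q1 = 0.07 + 0.0599i - 0.3393j - 0.9361k
q3 · q2 · q1 = 0.9951 - 0.0418i + 0.0783j + 0.0433k
0.9951 - 0.0418i + 0.0783j + 0.0433k


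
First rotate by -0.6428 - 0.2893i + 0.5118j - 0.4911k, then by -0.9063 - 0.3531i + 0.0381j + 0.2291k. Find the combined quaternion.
0.5734 + 0.3532i - 0.728j + 0.1281k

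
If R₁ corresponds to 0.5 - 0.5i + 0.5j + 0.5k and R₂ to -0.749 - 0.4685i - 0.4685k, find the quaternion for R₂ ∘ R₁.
-0.3745 + 0.3745i + 0.094j - 0.843k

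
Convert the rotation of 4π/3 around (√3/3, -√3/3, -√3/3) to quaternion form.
-0.5 + 0.5i - 0.5j - 0.5k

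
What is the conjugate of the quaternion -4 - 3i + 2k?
-4 + 3i - 2k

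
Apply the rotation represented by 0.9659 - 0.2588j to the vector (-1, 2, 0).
(-0.866, 2, -0.5)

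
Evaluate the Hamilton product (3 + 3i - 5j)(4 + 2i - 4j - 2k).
-14 + 28i - 26j - 8k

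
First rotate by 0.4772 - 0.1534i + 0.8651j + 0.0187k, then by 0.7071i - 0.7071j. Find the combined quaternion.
0.7202 + 0.3242i - 0.3507j + 0.5032k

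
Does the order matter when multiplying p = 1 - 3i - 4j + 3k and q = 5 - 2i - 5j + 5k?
Yes: pq = -36 - 22i - 16j + 27k ≠ -36 - 12i - 34j + 13k = qp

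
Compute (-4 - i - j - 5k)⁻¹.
-0.093 + 0.0233i + 0.0233j + 0.1163k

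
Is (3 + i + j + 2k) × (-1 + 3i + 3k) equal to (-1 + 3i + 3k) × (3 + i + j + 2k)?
No: pq = -12 + 11i + 2j + 4k ≠ -12 + 5i - 4j + 10k = qp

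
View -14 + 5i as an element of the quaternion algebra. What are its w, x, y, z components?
-14 + 5i + 0j + 0k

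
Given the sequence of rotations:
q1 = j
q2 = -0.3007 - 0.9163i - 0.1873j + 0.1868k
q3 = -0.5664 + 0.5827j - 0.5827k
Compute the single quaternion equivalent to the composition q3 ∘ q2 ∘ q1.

q2 · q1 = 0.1873 - 0.1868i - 0.3007j - 0.9163k
q3 · q2 · q1 = -0.4648 - 0.6033i + 0.3883j + 0.5187k
-0.4648 - 0.6033i + 0.3883j + 0.5187k


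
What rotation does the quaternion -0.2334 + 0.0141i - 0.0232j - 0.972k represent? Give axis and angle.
axis = (0.0145, -0.0239, -0.9996), θ = 207°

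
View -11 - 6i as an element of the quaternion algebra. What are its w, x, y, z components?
-11 - 6i + 0j + 0k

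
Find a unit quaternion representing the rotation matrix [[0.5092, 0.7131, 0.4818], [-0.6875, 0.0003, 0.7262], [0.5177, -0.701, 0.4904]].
0.7071 - 0.5046i - 0.0127j - 0.4952k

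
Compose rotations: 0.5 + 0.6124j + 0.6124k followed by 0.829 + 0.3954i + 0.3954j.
0.1724 + 0.4398i + 0.4632j + 0.7498k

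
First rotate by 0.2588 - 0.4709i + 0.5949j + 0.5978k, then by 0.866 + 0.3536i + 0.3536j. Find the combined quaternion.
0.1803 - 0.1049i + 0.3953j + 0.8946k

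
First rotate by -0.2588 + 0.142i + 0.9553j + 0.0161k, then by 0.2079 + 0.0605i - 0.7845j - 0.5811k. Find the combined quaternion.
0.6964 + 0.5564i + 0.3181j + 0.3229k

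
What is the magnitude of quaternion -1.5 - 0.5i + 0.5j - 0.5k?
√3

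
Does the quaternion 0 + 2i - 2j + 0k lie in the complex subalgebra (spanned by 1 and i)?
No. The quaternion 2i - 2j has j-coefficient y = -2 and k-coefficient z = 0, not both zero, so it does not lie in the complex subalgebra spanned by 1 and i.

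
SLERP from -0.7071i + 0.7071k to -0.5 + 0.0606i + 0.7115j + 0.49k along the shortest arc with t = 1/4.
-0.1629 - 0.5825i + 0.2318j + 0.7619k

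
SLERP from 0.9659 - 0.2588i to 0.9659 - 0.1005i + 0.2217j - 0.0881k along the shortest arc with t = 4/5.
0.9723 - 0.1333i + 0.1782j - 0.0708k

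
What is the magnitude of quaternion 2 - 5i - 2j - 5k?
√58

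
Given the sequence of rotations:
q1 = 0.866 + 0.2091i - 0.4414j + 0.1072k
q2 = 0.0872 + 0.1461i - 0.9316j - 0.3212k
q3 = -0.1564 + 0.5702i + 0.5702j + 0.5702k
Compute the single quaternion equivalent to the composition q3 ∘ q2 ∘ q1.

q2 · q1 = -0.3318 - 0.0969i - 0.9281j - 0.1385k
q3 · q2 · q1 = 0.7153 + 0.2762i - 0.0203j - 0.6415k
0.7153 + 0.2762i - 0.0203j - 0.6415k


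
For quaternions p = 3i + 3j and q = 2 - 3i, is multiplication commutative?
No: pq = 9 + 6i + 6j + 9k ≠ 9 + 6i + 6j - 9k = qp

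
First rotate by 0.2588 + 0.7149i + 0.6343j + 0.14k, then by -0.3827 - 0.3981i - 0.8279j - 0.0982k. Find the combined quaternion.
0.7244 - 0.4302i - 0.4715j + 0.2604k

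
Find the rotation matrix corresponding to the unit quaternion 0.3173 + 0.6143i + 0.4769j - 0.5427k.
[[-0.0439, 0.9303, -0.3641], [0.2415, -0.3438, -0.9075], [-0.9694, -0.1278, -0.2096]]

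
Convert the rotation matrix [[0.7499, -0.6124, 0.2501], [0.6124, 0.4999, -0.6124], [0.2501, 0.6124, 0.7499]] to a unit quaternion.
0.866 + 0.3536i + 0.3536k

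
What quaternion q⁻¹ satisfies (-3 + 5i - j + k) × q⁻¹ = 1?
-0.0833 - 0.1389i + 0.0278j - 0.0278k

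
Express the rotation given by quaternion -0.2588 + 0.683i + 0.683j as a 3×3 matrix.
[[0.067, 0.933, -0.3535], [0.933, 0.067, 0.3535], [0.3535, -0.3535, -0.866]]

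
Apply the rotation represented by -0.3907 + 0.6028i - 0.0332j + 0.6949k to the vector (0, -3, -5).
(-5.827, -0.047, 0.196)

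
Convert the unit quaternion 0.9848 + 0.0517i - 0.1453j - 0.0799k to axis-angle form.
axis = (0.2977, -0.8365, -0.46), θ = 20°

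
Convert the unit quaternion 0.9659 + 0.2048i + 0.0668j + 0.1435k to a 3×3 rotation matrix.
[[0.9499, -0.2499, 0.1878], [0.3046, 0.8749, -0.3765], [-0.0703, 0.4148, 0.9072]]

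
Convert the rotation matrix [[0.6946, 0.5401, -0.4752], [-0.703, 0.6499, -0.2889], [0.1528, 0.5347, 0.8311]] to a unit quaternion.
0.891 + 0.2311i - 0.1762j - 0.3488k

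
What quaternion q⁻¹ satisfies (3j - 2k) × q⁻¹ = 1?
-0.2308j + 0.1538k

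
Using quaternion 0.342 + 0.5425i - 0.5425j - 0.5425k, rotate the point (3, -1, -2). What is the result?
(1.605, -3.137, -1.258)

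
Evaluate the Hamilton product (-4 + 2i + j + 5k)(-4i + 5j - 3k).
18 - 12i - 34j + 26k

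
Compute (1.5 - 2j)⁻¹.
0.24 + 0.32j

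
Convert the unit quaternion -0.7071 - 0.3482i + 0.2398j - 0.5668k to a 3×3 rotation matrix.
[[0.2425, -0.9686, 0.0556], [0.6346, 0.115, -0.7643], [0.7338, 0.2206, 0.6425]]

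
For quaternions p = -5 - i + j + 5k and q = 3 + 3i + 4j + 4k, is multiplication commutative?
No: pq = -36 - 34i + 2j - 12k ≠ -36 - 2i - 36j + 2k = qp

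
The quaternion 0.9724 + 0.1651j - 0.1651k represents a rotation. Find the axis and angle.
axis = (0, √2/2, -√2/2), θ = 27°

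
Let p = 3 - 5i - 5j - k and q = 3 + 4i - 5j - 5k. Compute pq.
-1 + 17i - 59j + 27k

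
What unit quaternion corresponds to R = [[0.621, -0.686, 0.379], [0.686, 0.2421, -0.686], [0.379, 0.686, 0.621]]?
0.7881 + 0.4353i + 0.4353k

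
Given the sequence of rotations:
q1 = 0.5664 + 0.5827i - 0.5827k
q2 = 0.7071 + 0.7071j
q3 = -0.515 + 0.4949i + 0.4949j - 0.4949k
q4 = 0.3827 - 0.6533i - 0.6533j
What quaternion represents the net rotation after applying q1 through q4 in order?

q2 · q1 = 0.4005 + 0.4005j - 0.8241k
q3 · q2 · q1 = -0.8123 - 0.0114i + 0.3998j + 0.4244k
q4 · q3 · q2 · q1 = -0.0571 + 0.2491i + 0.9609j - 0.1062k
-0.0571 + 0.2491i + 0.9609j - 0.1062k


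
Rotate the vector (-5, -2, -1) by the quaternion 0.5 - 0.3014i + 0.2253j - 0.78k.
(-0.392, 5.426, -0.635)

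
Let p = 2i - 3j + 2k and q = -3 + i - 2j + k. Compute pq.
-10 - 5i + 9j - 7k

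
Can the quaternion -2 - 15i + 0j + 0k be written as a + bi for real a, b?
Yes. The quaternion -2 - 15i has j- and k-coefficients y = z = 0, so it lies in the complex subalgebra spanned by 1 and i.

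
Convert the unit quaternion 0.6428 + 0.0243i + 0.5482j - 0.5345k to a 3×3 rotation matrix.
[[-0.1724, 0.7138, 0.6788], [-0.6605, 0.4274, -0.6173], [-0.7307, -0.5548, 0.3978]]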